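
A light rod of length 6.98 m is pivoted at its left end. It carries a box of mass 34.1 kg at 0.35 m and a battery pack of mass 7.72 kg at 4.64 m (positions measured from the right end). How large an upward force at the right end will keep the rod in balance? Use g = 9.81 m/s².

Choose the left end as the axis so the unknown pivot reaction has zero arm there.
Box: 34.1 × 9.81 = 334.5 N down at 0.35 m → arm 6.63 m, τ = 334.5 × 6.63 = 2218 N·m clockwise.
Battery pack: 7.72 × 9.81 = 75.73 N down at 4.64 m → arm 2.34 m, τ = 75.73 × 2.34 = 177.2 N·m clockwise.
Net moment of the loads = 2395 N·m clockwise.
The upward force F acts at the right end, arm 6.98 m, giving F × 6.98 counterclockwise.
Balancing moments: F × 6.98 = 2395, giving F = 2395 / 6.98 = 343 N.

F ≈ 343 N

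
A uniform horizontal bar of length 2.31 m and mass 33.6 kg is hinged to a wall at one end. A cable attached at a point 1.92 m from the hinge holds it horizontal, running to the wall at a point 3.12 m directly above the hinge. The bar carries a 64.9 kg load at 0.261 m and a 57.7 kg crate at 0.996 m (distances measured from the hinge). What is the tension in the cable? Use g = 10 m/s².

T ≈ 692 N

Choose the hinge as the axis so the unknown hinge reaction has zero arm there.
Beam weight: 33.6 × 10 = 336 N down at 1.155 m → arm 1.155 m, τ = 336 × 1.155 = 388.1 N·m clockwise.
Load: 64.9 × 10 = 649 N down at 0.261 m → arm 0.261 m, τ = 649 × 0.261 = 169.4 N·m clockwise.
Crate: 57.7 × 10 = 577 N down at 0.996 m → arm 0.996 m, τ = 577 × 0.996 = 574.7 N·m clockwise.
Total clockwise load moment = 1132 N·m.
The cable tension T acts at 1.92 m; only its component perpendicular to the bar, T sinθ, produces torque. sinθ = h/√(h²+d²) = 3.12/√(3.12²+1.92²) = 0.8517.
Balancing moments: T × 1.92 × 0.8517 = 1132, giving T = 1132 / 1.635 = 692 N.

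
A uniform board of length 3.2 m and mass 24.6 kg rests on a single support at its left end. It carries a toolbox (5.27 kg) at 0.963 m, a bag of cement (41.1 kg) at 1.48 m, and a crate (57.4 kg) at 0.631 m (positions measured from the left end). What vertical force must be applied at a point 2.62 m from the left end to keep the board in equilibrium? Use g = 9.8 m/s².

F ≈ 529 N

Taking torques about the left end:
Beam weight: 24.6 × 9.8 = 241.1 N down at 1.6 m → arm 1.6 m, τ = 241.1 × 1.6 = 385.8 N·m clockwise.
Toolbox: 5.27 × 9.8 = 51.65 N down at 0.963 m → arm 0.963 m, τ = 51.65 × 0.963 = 49.74 N·m clockwise.
Bag of cement: 41.1 × 9.8 = 402.8 N down at 1.48 m → arm 1.48 m, τ = 402.8 × 1.48 = 596.1 N·m clockwise.
Crate: 57.4 × 9.8 = 562.5 N down at 0.631 m → arm 0.631 m, τ = 562.5 × 0.631 = 354.9 N·m clockwise.
Net moment of the loads = 1387 N·m clockwise.
The upward force F acts at a point 2.62 m from the left end, arm 2.62 m, giving F × 2.62 counterclockwise.
Στ = 0 ⇒ F × 2.62 = 1387 ⇒ F = 1387 / 2.62 = 529 N.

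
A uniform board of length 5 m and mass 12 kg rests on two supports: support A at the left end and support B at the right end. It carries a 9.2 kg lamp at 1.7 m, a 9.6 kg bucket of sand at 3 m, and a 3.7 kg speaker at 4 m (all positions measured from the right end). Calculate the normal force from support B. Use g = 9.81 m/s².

Take moments about support A.
Beam weight: 12 × 9.81 = 117.7 N down at 2.5 m → arm 2.5 m, τ = 117.7 × 2.5 = 294.2 N·m clockwise.
Lamp: 9.2 × 9.81 = 90.25 N down at 1.7 m → arm 3.3 m, τ = 90.25 × 3.3 = 297.8 N·m clockwise.
Bucket of sand: 9.6 × 9.81 = 94.18 N down at 3 m → arm 2 m, τ = 94.18 × 2 = 188.4 N·m clockwise.
Speaker: 3.7 × 9.81 = 36.3 N down at 4 m → arm 1 m, τ = 36.3 × 1 = 36.3 N·m clockwise.
Net load moment about support A = 816.7 N·m clockwise.
Reaction R at support B is upward at 0 m, arm 5 m → moment R × 5 counterclockwise.
Setting net torque to zero: R × 5 = 816.7 → R = 163 N.

R_B ≈ 163 N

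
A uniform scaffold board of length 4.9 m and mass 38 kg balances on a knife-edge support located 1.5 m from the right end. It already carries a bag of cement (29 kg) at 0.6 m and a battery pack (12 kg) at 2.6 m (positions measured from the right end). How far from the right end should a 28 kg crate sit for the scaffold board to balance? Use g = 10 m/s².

Choose the knife-edge support (at 1.5 m from the right end) as the axis so the support reaction has zero arm there.
Beam weight: 38 × 10 = 380 N down at 2.45 m → arm 0.95 m, τ = 380 × 0.95 = 361 N·m counterclockwise.
Bag of cement: 29 × 10 = 290 N down at 0.6 m → arm 0.9 m, τ = 290 × 0.9 = 261 N·m clockwise.
Battery pack: 12 × 10 = 120 N down at 2.6 m → arm 1.1 m, τ = 120 × 1.1 = 132 N·m counterclockwise.
Net moment of existing loads = 232 N·m counterclockwise.
The crate weighs 28 × 10 = 280 N and must supply an equal clockwise moment, so its lever arm about the knife-edge support is 232 / 280 = 0.829 m.
That puts it at 1.5 − 0.829 = 0.671 m from the right end.

x ≈ 0.671 m from the right end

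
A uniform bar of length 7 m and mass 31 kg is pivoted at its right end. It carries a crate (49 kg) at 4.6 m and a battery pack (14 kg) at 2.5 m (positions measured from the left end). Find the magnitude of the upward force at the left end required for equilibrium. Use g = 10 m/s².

About the right end:
Beam weight: 31 × 10 = 310 N down at 3.5 m → arm 3.5 m, τ = 310 × 3.5 = 1085 N·m counterclockwise.
Crate: 49 × 10 = 490 N down at 4.6 m → arm 2.4 m, τ = 490 × 2.4 = 1176 N·m counterclockwise.
Battery pack: 14 × 10 = 140 N down at 2.5 m → arm 4.5 m, τ = 140 × 4.5 = 630 N·m counterclockwise.
Net moment of the loads = 2891 N·m counterclockwise.
The upward force F acts at the left end, arm 7 m, giving F × 7 clockwise.
For rotational equilibrium, F × 7 = 2891, so F = 2891 / 7 = 413 N.

F ≈ 413 N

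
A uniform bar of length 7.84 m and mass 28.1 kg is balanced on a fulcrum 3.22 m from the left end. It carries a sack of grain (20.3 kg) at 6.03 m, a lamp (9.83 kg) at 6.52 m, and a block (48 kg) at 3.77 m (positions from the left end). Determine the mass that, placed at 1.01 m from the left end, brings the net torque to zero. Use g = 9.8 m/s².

Choose the fulcrum (at 3.22 m from the left end) as the axis so the support reaction has zero arm there.
Beam weight: 28.1 × 9.8 = 275.4 N down at 3.92 m → arm 0.7 m, τ = 275.4 × 0.7 = 192.8 N·m clockwise.
Sack of grain: 20.3 × 9.8 = 198.9 N down at 6.03 m → arm 2.81 m, τ = 198.9 × 2.81 = 558.9 N·m clockwise.
Lamp: 9.83 × 9.8 = 96.33 N down at 6.52 m → arm 3.3 m, τ = 96.33 × 3.3 = 317.9 N·m clockwise.
Block: 48 × 9.8 = 470.4 N down at 3.77 m → arm 0.55 m, τ = 470.4 × 0.55 = 258.7 N·m clockwise.
Net moment of known loads = 1328 N·m clockwise.
An unknown mass m at 1.01 m has arm 2.21 m; its moment is m·g·2.21 counterclockwise.
Setting net torque to zero: m × 9.8 × 2.21 = 1328 → m = 1328 / (9.8 × 2.21) = 61.3 kg.

m ≈ 61.3 kg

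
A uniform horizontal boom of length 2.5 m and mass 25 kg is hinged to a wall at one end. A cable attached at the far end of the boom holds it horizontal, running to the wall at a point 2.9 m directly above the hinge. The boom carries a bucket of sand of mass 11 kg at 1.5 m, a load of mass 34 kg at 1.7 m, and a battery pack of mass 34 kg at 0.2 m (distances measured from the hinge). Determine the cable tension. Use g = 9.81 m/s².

T ≈ 582 N

Choose the hinge as the axis so the unknown hinge reaction has zero arm there.
Beam weight: 25 × 9.81 = 245.2 N down at 1.25 m → arm 1.25 m, τ = 245.2 × 1.25 = 306.5 N·m clockwise.
Bucket of sand: 11 × 9.81 = 107.9 N down at 1.5 m → arm 1.5 m, τ = 107.9 × 1.5 = 161.9 N·m clockwise.
Load: 34 × 9.81 = 333.5 N down at 1.7 m → arm 1.7 m, τ = 333.5 × 1.7 = 566.9 N·m clockwise.
Battery pack: 34 × 9.81 = 333.5 N down at 0.2 m → arm 0.2 m, τ = 333.5 × 0.2 = 66.7 N·m clockwise.
Total clockwise load moment = 1102 N·m.
The cable tension T acts at 2.5 m; only its component perpendicular to the boom, T sinθ, produces torque. sinθ = h/√(h²+d²) = 2.9/√(2.9²+2.5²) = 0.7574.
Setting net torque to zero: T × 2.5 × 0.7574 = 1102 → T = 1102 / 1.893 = 582 N.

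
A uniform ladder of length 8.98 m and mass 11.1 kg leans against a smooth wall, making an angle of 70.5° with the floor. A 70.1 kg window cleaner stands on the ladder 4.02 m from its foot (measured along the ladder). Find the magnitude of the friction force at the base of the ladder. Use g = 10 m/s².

f ≈ 131 N

Take moments about the foot of the ladder.
Ladder weight 11.1×10 = 111 N acts at 4.49 m along the ladder; its horizontal arm is 4.49·cos70.5° = 1.499 m → τ = 166.4 N·m clockwise.
Window cleaner: 70.1×10 = 701 N at 4.02 m → arm 1.342 m → τ = 940.7 N·m clockwise.
Wall normal N acts horizontally at the top; its moment arm is the height L sinθ = 8.98·sin70.5° = 8.465 m, counterclockwise.
Setting net torque to zero: N × 8.465 = 1107 → N = 131 N.
ΣFx = 0: friction at the foot balances the wall's push, so f = N_wall = 131 N.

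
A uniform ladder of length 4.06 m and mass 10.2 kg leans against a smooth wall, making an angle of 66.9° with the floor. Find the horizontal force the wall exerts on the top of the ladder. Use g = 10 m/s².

N_wall ≈ 21.8 N

Take moments about the foot of the ladder.
Ladder weight 10.2×10 = 102 N acts at 2.03 m along the ladder; its horizontal arm is 2.03·cos66.9° = 0.7964 m → τ = 81.23 N·m clockwise.
Wall normal N acts horizontally at the top; its moment arm is the height L sinθ = 4.06·sin66.9° = 3.734 m, counterclockwise.
Setting net torque to zero: N × 3.734 = 81.23 → N = 21.8 N.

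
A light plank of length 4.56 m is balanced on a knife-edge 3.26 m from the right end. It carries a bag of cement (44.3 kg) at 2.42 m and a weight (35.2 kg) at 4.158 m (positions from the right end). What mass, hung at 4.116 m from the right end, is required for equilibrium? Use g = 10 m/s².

Sum moments about the knife-edge (at 3.26 m from the right end) (the support reaction has zero arm there).
Bag of cement: 44.3 × 10 = 443 N down at 2.42 m → arm 0.84 m, τ = 443 × 0.84 = 372.1 N·m clockwise.
Weight: 35.2 × 10 = 352 N down at 4.158 m → arm 0.898 m, τ = 352 × 0.898 = 316.1 N·m counterclockwise.
Net moment of known loads = 56 N·m clockwise.
An unknown mass m at 4.116 m has arm 0.856 m; its moment is m·g·0.856 counterclockwise.
Balancing moments: m × 10 × 0.856 = 56, giving m = 56 / (10 × 0.856) = 6.54 kg.

m ≈ 6.54 kg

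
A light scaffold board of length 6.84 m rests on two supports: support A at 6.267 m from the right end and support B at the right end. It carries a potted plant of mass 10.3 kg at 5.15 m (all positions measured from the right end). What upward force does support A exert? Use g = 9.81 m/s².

R_A ≈ 83 N

Choose support B as the axis so its reaction then has zero moment arm.
Potted plant: 10.3 × 9.81 = 101 N down at 5.15 m → arm 5.15 m, τ = 101 × 5.15 = 520.2 N·m counterclockwise.
Net load moment about support B = 520.2 N·m counterclockwise.
Reaction R at support A is upward at 6.267 m, arm 6.267 m → moment R × 6.267 clockwise.
Setting net torque to zero: R × 6.267 = 520.2 → R = 83 N.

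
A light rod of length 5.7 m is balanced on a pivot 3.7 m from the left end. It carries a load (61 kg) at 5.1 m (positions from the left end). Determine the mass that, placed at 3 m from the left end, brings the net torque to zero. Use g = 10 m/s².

m ≈ 122 kg

Take moments about the pivot (at 3.7 m from the left end).
Load: 61 × 10 = 610 N down at 5.1 m → arm 1.4 m, τ = 610 × 1.4 = 854 N·m clockwise.
Net moment of known loads = 854 N·m clockwise.
An unknown mass m at 3 m has arm 0.7 m; its moment is m·g·0.7 counterclockwise.
Setting net torque to zero: m × 10 × 0.7 = 854 → m = 854 / (10 × 0.7) = 122 kg.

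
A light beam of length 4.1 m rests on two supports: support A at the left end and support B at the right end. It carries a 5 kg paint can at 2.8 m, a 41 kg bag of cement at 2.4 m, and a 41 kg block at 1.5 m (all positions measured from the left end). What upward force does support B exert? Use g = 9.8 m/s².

Taking torques about support A:
Paint can: 5 × 9.8 = 49 N down at 2.8 m → arm 2.8 m, τ = 49 × 2.8 = 137.2 N·m clockwise.
Bag of cement: 41 × 9.8 = 401.8 N down at 2.4 m → arm 2.4 m, τ = 401.8 × 2.4 = 964.3 N·m clockwise.
Block: 41 × 9.8 = 401.8 N down at 1.5 m → arm 1.5 m, τ = 401.8 × 1.5 = 602.7 N·m clockwise.
Net load moment about support A = 1704 N·m clockwise.
Reaction R at support B is upward at 4.1 m, arm 4.1 m → moment R × 4.1 counterclockwise.
Setting net torque to zero: R × 4.1 = 1704 → R = 416 N.

R_B ≈ 416 N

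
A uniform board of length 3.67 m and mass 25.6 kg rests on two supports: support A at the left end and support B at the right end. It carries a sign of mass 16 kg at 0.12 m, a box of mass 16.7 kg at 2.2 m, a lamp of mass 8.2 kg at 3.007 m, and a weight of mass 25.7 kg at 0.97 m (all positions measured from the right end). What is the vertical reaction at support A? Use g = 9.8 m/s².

Take moments about support B.
Beam weight: 25.6 × 9.8 = 250.9 N down at 1.835 m → arm 1.835 m, τ = 250.9 × 1.835 = 460.4 N·m counterclockwise.
Sign: 16 × 9.8 = 156.8 N down at 0.12 m → arm 0.12 m, τ = 156.8 × 0.12 = 18.82 N·m counterclockwise.
Box: 16.7 × 9.8 = 163.7 N down at 2.2 m → arm 2.2 m, τ = 163.7 × 2.2 = 360.1 N·m counterclockwise.
Lamp: 8.2 × 9.8 = 80.36 N down at 3.007 m → arm 3.007 m, τ = 80.36 × 3.007 = 241.6 N·m counterclockwise.
Weight: 25.7 × 9.8 = 251.9 N down at 0.97 m → arm 0.97 m, τ = 251.9 × 0.97 = 244.3 N·m counterclockwise.
Net load moment about support B = 1325 N·m counterclockwise.
Reaction R at support A is upward at 3.67 m, arm 3.67 m → moment R × 3.67 clockwise.
Στ = 0 ⇒ R × 3.67 = 1325 ⇒ R = 361 N.

R_A ≈ 361 N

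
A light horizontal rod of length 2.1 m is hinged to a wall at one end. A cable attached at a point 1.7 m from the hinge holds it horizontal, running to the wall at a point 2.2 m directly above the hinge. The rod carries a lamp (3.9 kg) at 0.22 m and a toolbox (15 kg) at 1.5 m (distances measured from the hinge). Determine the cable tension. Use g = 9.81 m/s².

Sum moments about the hinge (the unknown hinge reaction has zero arm there).
Lamp: 3.9 × 9.81 = 38.26 N down at 0.22 m → arm 0.22 m, τ = 38.26 × 0.22 = 8.417 N·m clockwise.
Toolbox: 15 × 9.81 = 147.2 N down at 1.5 m → arm 1.5 m, τ = 147.2 × 1.5 = 220.8 N·m clockwise.
Total clockwise load moment = 229.2 N·m.
The cable tension T acts at 1.7 m; only its component perpendicular to the rod, T sinθ, produces torque. sinθ = h/√(h²+d²) = 2.2/√(2.2²+1.7²) = 0.7913.
For rotational equilibrium, T × 1.7 × 0.7913 = 229.2, so T = 229.2 / 1.345 = 170 N.

T ≈ 170 N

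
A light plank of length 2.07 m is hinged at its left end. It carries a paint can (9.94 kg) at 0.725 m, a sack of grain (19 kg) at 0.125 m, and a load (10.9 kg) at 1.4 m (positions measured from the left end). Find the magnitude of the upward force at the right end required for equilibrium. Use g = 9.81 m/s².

Take moments about the left end.
Paint can: 9.94 × 9.81 = 97.51 N down at 0.725 m → arm 0.725 m, τ = 97.51 × 0.725 = 70.69 N·m clockwise.
Sack of grain: 19 × 9.81 = 186.4 N down at 0.125 m → arm 0.125 m, τ = 186.4 × 0.125 = 23.3 N·m clockwise.
Load: 10.9 × 9.81 = 106.9 N down at 1.4 m → arm 1.4 m, τ = 106.9 × 1.4 = 149.7 N·m clockwise.
Net moment of the loads = 243.7 N·m clockwise.
The upward force F acts at the right end, arm 2.07 m, giving F × 2.07 counterclockwise.
Balancing moments: F × 2.07 = 243.7, giving F = 243.7 / 2.07 = 118 N.

F ≈ 118 N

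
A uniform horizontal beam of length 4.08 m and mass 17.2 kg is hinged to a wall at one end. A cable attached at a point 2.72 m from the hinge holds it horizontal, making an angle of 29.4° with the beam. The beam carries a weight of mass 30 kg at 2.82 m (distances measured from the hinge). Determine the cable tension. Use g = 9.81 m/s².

T ≈ 879 N

About the hinge:
Beam weight: 17.2 × 9.81 = 168.7 N down at 2.04 m → arm 2.04 m, τ = 168.7 × 2.04 = 344.1 N·m clockwise.
Weight: 30 × 9.81 = 294.3 N down at 2.82 m → arm 2.82 m, τ = 294.3 × 2.82 = 829.9 N·m clockwise.
Total clockwise load moment = 1174 N·m.
The cable tension T acts at 2.72 m; only its component perpendicular to the beam, T sinθ, produces torque. sin 29.4° = 0.4909.
Setting net torque to zero: T × 2.72 × 0.4909 = 1174 → T = 1174 / 1.335 = 879 N.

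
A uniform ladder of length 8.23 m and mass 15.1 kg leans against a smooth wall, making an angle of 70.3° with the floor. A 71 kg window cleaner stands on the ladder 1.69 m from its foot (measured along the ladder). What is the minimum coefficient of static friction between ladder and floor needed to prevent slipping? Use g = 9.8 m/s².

μ_min ≈ 0.092

About the foot of the ladder:
Ladder weight 15.1×9.8 = 148 N acts at 4.115 m along the ladder; its horizontal arm is 4.115·cos70.3° = 1.387 m → τ = 205.3 N·m clockwise.
Window cleaner: 71×9.8 = 695.8 N at 1.69 m → arm 0.5697 m → τ = 396.4 N·m clockwise.
Wall normal N acts horizontally at the top; its moment arm is the height L sinθ = 8.23·sin70.3° = 7.748 m, counterclockwise.
For rotational equilibrium, N × 7.748 = 601.7, so N = 77.66 N.
ΣFx = 0 ⇒ f = N_wall = 77.66 N. ΣFy = 0 ⇒ N_floor = 843.8 N.
μ_min = f / N_floor = 77.66 / 843.8 = 0.092.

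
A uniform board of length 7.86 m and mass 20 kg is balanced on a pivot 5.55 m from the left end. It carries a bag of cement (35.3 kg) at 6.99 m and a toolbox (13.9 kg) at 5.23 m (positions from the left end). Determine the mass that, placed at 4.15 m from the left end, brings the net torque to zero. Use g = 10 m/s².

Choose the pivot (at 5.55 m from the left end) as the axis so the support reaction has zero arm there.
Beam weight: 20 × 10 = 200 N down at 3.93 m → arm 1.62 m, τ = 200 × 1.62 = 324 N·m counterclockwise.
Bag of cement: 35.3 × 10 = 353 N down at 6.99 m → arm 1.44 m, τ = 353 × 1.44 = 508.3 N·m clockwise.
Toolbox: 13.9 × 10 = 139 N down at 5.23 m → arm 0.32 m, τ = 139 × 0.32 = 44.48 N·m counterclockwise.
Net moment of known loads = 139.8 N·m clockwise.
An unknown mass m at 4.15 m has arm 1.4 m; its moment is m·g·1.4 counterclockwise.
For rotational equilibrium, m × 10 × 1.4 = 139.8, so m = 139.8 / (10 × 1.4) = 9.99 kg.

m ≈ 9.99 kg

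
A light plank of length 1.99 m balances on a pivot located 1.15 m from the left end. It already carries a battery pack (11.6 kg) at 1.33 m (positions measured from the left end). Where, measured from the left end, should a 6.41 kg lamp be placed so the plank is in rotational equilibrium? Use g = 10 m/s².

x ≈ 0.824 m from the left end

About the pivot (at 1.15 m from the left end):
Battery pack: 11.6 × 10 = 116 N down at 1.33 m → arm 0.18 m, τ = 116 × 0.18 = 20.88 N·m clockwise.
Net moment of existing loads = 20.88 N·m clockwise.
The lamp weighs 6.41 × 10 = 64.1 N and must supply an equal counterclockwise moment, so its lever arm about the pivot is 20.88 / 64.1 = 0.326 m.
That puts it at 1.15 − 0.326 = 0.824 m from the left end.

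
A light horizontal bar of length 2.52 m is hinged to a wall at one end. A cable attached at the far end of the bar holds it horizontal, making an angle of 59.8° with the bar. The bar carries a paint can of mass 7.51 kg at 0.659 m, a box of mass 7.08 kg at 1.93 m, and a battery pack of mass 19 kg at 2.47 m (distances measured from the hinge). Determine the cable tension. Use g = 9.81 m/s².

T ≈ 295 N

Taking torques about the hinge:
Paint can: 7.51 × 9.81 = 73.67 N down at 0.659 m → arm 0.659 m, τ = 73.67 × 0.659 = 48.55 N·m clockwise.
Box: 7.08 × 9.81 = 69.45 N down at 1.93 m → arm 1.93 m, τ = 69.45 × 1.93 = 134 N·m clockwise.
Battery pack: 19 × 9.81 = 186.4 N down at 2.47 m → arm 2.47 m, τ = 186.4 × 2.47 = 460.4 N·m clockwise.
Total clockwise load moment = 643 N·m.
The cable tension T acts at 2.52 m; only its component perpendicular to the bar, T sinθ, produces torque. sin 59.8° = 0.8643.
Balancing moments: T × 2.52 × 0.8643 = 643, giving T = 643 / 2.178 = 295 N.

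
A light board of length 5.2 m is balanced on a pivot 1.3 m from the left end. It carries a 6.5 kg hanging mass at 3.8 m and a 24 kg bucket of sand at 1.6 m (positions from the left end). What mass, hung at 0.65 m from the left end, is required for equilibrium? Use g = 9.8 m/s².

About the pivot (at 1.3 m from the left end):
Hanging mass: 6.5 × 9.8 = 63.7 N down at 3.8 m → arm 2.5 m, τ = 63.7 × 2.5 = 159.2 N·m clockwise.
Bucket of sand: 24 × 9.8 = 235.2 N down at 1.6 m → arm 0.3 m, τ = 235.2 × 0.3 = 70.56 N·m clockwise.
Net moment of known loads = 229.8 N·m clockwise.
An unknown mass m at 0.65 m has arm 0.65 m; its moment is m·g·0.65 counterclockwise.
For rotational equilibrium, m × 9.8 × 0.65 = 229.8, so m = 229.8 / (9.8 × 0.65) = 36.1 kg.

m ≈ 36.1 kg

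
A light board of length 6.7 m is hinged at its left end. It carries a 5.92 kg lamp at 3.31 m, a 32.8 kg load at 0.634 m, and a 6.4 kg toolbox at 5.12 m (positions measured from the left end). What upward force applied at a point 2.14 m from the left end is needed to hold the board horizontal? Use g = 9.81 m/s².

F ≈ 335 N

About the left end:
Lamp: 5.92 × 9.81 = 58.08 N down at 3.31 m → arm 3.31 m, τ = 58.08 × 3.31 = 192.2 N·m clockwise.
Load: 32.8 × 9.81 = 321.8 N down at 0.634 m → arm 0.634 m, τ = 321.8 × 0.634 = 204 N·m clockwise.
Toolbox: 6.4 × 9.81 = 62.78 N down at 5.12 m → arm 5.12 m, τ = 62.78 × 5.12 = 321.4 N·m clockwise.
Net moment of the loads = 717.6 N·m clockwise.
The upward force F acts at a point 2.14 m from the left end, arm 2.14 m, giving F × 2.14 counterclockwise.
Setting net torque to zero: F × 2.14 = 717.6 → F = 717.6 / 2.14 = 335 N.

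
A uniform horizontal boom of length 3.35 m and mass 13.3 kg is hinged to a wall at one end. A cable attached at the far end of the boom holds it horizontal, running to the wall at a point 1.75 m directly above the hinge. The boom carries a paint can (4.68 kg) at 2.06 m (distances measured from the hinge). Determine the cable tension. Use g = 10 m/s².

Take moments about the hinge.
Beam weight: 13.3 × 10 = 133 N down at 1.675 m → arm 1.675 m, τ = 133 × 1.675 = 222.8 N·m clockwise.
Paint can: 4.68 × 10 = 46.8 N down at 2.06 m → arm 2.06 m, τ = 46.8 × 2.06 = 96.41 N·m clockwise.
Total clockwise load moment = 319.2 N·m.
The cable tension T acts at 3.35 m; only its component perpendicular to the boom, T sinθ, produces torque. sinθ = h/√(h²+d²) = 1.75/√(1.75²+3.35²) = 0.463.
For rotational equilibrium, T × 3.35 × 0.463 = 319.2, so T = 319.2 / 1.551 = 206 N.

T ≈ 206 N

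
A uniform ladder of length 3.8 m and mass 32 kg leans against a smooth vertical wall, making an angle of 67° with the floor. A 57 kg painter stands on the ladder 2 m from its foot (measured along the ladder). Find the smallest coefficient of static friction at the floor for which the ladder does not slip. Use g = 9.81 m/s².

μ_min ≈ 0.219

Choose the foot of the ladder as the axis so the floor normal and friction both act there and drop out.
Ladder weight 32×9.81 = 313.9 N acts at 1.9 m along the ladder; its horizontal arm is 1.9·cos67° = 0.7424 m → τ = 233 N·m clockwise.
Painter: 57×9.81 = 559.2 N at 2 m → arm 0.7815 m → τ = 437 N·m clockwise.
Wall normal N acts horizontally at the top; its moment arm is the height L sinθ = 3.8·sin67° = 3.498 m, counterclockwise.
Balancing moments: N × 3.498 = 670, giving N = 191.5 N.
ΣFx = 0 ⇒ f = N_wall = 191.5 N. ΣFy = 0 ⇒ N_floor = 873.1 N.
μ_min = f / N_floor = 191.5 / 873.1 = 0.219.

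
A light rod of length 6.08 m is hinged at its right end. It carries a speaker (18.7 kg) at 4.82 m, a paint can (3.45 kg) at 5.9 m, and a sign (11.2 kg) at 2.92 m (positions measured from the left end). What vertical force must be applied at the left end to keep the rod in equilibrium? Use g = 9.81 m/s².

F ≈ 96.1 N

Sum moments about the right end (the unknown pivot reaction has zero arm there).
Speaker: 18.7 × 9.81 = 183.4 N down at 4.82 m → arm 1.26 m, τ = 183.4 × 1.26 = 231.1 N·m counterclockwise.
Paint can: 3.45 × 9.81 = 33.84 N down at 5.9 m → arm 0.18 m, τ = 33.84 × 0.18 = 6.091 N·m counterclockwise.
Sign: 11.2 × 9.81 = 109.9 N down at 2.92 m → arm 3.16 m, τ = 109.9 × 3.16 = 347.3 N·m counterclockwise.
Net moment of the loads = 584.5 N·m counterclockwise.
The upward force F acts at the left end, arm 6.08 m, giving F × 6.08 clockwise.
Setting net torque to zero: F × 6.08 = 584.5 → F = 584.5 / 6.08 = 96.1 N.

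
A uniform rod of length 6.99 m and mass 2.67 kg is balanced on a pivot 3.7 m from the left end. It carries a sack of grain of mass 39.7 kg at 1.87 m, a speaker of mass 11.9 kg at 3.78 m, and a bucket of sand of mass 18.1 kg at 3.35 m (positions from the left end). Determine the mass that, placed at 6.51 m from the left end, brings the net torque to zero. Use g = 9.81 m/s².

About the pivot (at 3.7 m from the left end):
Beam weight: 2.67 × 9.81 = 26.19 N down at 3.495 m → arm 0.205 m, τ = 26.19 × 0.205 = 5.369 N·m counterclockwise.
Sack of grain: 39.7 × 9.81 = 389.5 N down at 1.87 m → arm 1.83 m, τ = 389.5 × 1.83 = 712.8 N·m counterclockwise.
Speaker: 11.9 × 9.81 = 116.7 N down at 3.78 m → arm 0.08 m, τ = 116.7 × 0.08 = 9.336 N·m clockwise.
Bucket of sand: 18.1 × 9.81 = 177.6 N down at 3.35 m → arm 0.35 m, τ = 177.6 × 0.35 = 62.16 N·m counterclockwise.
Net moment of known loads = 771 N·m counterclockwise.
An unknown mass m at 6.51 m has arm 2.81 m; its moment is m·g·2.81 clockwise.
Setting net torque to zero: m × 9.81 × 2.81 = 771 → m = 771 / (9.81 × 2.81) = 28 kg.

m ≈ 28 kg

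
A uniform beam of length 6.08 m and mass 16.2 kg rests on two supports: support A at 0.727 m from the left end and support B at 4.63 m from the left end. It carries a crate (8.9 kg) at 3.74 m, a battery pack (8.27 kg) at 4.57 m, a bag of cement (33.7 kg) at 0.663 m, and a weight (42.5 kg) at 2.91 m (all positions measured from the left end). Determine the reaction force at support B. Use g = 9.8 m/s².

Taking torques about support A:
Beam weight: 16.2 × 9.8 = 158.8 N down at 3.04 m → arm 2.313 m, τ = 158.8 × 2.313 = 367.3 N·m clockwise.
Crate: 8.9 × 9.8 = 87.22 N down at 3.74 m → arm 3.013 m, τ = 87.22 × 3.013 = 262.8 N·m clockwise.
Battery pack: 8.27 × 9.8 = 81.05 N down at 4.57 m → arm 3.843 m, τ = 81.05 × 3.843 = 311.5 N·m clockwise.
Bag of cement: 33.7 × 9.8 = 330.3 N down at 0.663 m → arm 0.064 m, τ = 330.3 × 0.064 = 21.14 N·m counterclockwise.
Weight: 42.5 × 9.8 = 416.5 N down at 2.91 m → arm 2.183 m, τ = 416.5 × 2.183 = 909.2 N·m clockwise.
Net load moment about support A = 1830 N·m clockwise.
Reaction R at support B is upward at 4.63 m, arm 3.903 m → moment R × 3.903 counterclockwise.
Balancing moments: R × 3.903 = 1830, giving R = 469 N.

R_B ≈ 469 N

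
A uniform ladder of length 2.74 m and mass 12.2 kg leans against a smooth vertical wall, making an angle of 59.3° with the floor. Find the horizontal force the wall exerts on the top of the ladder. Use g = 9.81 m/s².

Taking torques about the foot of the ladder:
Ladder weight 12.2×9.81 = 119.7 N acts at 1.37 m along the ladder; its horizontal arm is 1.37·cos59.3° = 0.6994 m → τ = 83.72 N·m clockwise.
Wall normal N acts horizontally at the top; its moment arm is the height L sinθ = 2.74·sin59.3° = 2.356 m, counterclockwise.
Setting net torque to zero: N × 2.356 = 83.72 → N = 35.5 N.

N_wall ≈ 35.5 N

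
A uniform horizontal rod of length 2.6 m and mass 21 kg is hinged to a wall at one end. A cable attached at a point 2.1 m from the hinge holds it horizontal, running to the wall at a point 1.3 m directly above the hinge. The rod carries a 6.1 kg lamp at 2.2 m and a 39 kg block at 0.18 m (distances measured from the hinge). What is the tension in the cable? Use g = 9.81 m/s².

Taking torques about the hinge:
Beam weight: 21 × 9.81 = 206 N down at 1.3 m → arm 1.3 m, τ = 206 × 1.3 = 267.8 N·m clockwise.
Lamp: 6.1 × 9.81 = 59.84 N down at 2.2 m → arm 2.2 m, τ = 59.84 × 2.2 = 131.6 N·m clockwise.
Block: 39 × 9.81 = 382.6 N down at 0.18 m → arm 0.18 m, τ = 382.6 × 0.18 = 68.87 N·m clockwise.
Total clockwise load moment = 468.3 N·m.
The cable tension T acts at 2.1 m; only its component perpendicular to the rod, T sinθ, produces torque. sinθ = h/√(h²+d²) = 1.3/√(1.3²+2.1²) = 0.5264.
Balancing moments: T × 2.1 × 0.5264 = 468.3, giving T = 468.3 / 1.105 = 424 N.

T ≈ 424 N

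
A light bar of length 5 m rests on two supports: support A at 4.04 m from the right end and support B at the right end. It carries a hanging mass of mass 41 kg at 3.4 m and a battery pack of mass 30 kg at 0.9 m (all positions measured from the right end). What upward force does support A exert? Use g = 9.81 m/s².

R_A ≈ 404 N

Choose support B as the axis so its reaction then has zero moment arm.
Hanging mass: 41 × 9.81 = 402.2 N down at 3.4 m → arm 3.4 m, τ = 402.2 × 3.4 = 1367 N·m counterclockwise.
Battery pack: 30 × 9.81 = 294.3 N down at 0.9 m → arm 0.9 m, τ = 294.3 × 0.9 = 264.9 N·m counterclockwise.
Net load moment about support B = 1632 N·m counterclockwise.
Reaction R at support A is upward at 4.04 m, arm 4.04 m → moment R × 4.04 clockwise.
Στ = 0 ⇒ R × 4.04 = 1632 ⇒ R = 404 N.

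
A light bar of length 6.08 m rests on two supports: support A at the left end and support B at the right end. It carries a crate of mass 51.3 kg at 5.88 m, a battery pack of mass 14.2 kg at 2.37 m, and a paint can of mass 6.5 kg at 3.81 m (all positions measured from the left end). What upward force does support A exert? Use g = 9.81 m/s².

R_A ≈ 125 N

Taking torques about support B:
Crate: 51.3 × 9.81 = 503.3 N down at 5.88 m → arm 0.2 m, τ = 503.3 × 0.2 = 100.7 N·m counterclockwise.
Battery pack: 14.2 × 9.81 = 139.3 N down at 2.37 m → arm 3.71 m, τ = 139.3 × 3.71 = 516.8 N·m counterclockwise.
Paint can: 6.5 × 9.81 = 63.77 N down at 3.81 m → arm 2.27 m, τ = 63.77 × 2.27 = 144.8 N·m counterclockwise.
Net load moment about support B = 762.3 N·m counterclockwise.
Reaction R at support A is upward at 0 m, arm 6.08 m → moment R × 6.08 clockwise.
For rotational equilibrium, R × 6.08 = 762.3, so R = 125 N.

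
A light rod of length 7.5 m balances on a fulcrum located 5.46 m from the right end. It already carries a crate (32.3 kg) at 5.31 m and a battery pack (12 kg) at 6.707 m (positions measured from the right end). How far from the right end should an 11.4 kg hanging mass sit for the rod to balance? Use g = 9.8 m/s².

Taking torques about the fulcrum (at 5.46 m from the right end):
Crate: 32.3 × 9.8 = 316.5 N down at 5.31 m → arm 0.15 m, τ = 316.5 × 0.15 = 47.48 N·m clockwise.
Battery pack: 12 × 9.8 = 117.6 N down at 6.707 m → arm 1.247 m, τ = 117.6 × 1.247 = 146.6 N·m counterclockwise.
Net moment of existing loads = 99.12 N·m counterclockwise.
The hanging mass weighs 11.4 × 9.8 = 111.7 N and must supply an equal clockwise moment, so its lever arm about the fulcrum is 99.12 / 111.7 = 0.887 m.
That puts it at 5.46 − 0.887 = 4.57 m from the right end.

x ≈ 4.57 m from the right end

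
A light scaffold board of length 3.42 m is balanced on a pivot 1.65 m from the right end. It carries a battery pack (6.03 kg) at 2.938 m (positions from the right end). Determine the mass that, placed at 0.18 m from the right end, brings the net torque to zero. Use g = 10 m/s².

m ≈ 5.28 kg

Take moments about the pivot (at 1.65 m from the right end).
Battery pack: 6.03 × 10 = 60.3 N down at 2.938 m → arm 1.288 m, τ = 60.3 × 1.288 = 77.67 N·m counterclockwise.
Net moment of known loads = 77.67 N·m counterclockwise.
An unknown mass m at 0.18 m has arm 1.47 m; its moment is m·g·1.47 clockwise.
Balancing moments: m × 10 × 1.47 = 77.67, giving m = 77.67 / (10 × 1.47) = 5.28 kg.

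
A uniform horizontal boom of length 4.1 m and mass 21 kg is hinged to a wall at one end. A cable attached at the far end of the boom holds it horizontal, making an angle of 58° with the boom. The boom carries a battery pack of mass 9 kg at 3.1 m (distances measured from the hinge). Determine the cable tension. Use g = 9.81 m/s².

Sum moments about the hinge (the unknown hinge reaction has zero arm there).
Beam weight: 21 × 9.81 = 206 N down at 2.05 m → arm 2.05 m, τ = 206 × 2.05 = 422.3 N·m clockwise.
Battery pack: 9 × 9.81 = 88.29 N down at 3.1 m → arm 3.1 m, τ = 88.29 × 3.1 = 273.7 N·m clockwise.
Total clockwise load moment = 696 N·m.
The cable tension T acts at 4.1 m; only its component perpendicular to the boom, T sinθ, produces torque. sin 58° = 0.848.
Setting net torque to zero: T × 4.1 × 0.848 = 696 → T = 696 / 3.477 = 200 N.

T ≈ 200 N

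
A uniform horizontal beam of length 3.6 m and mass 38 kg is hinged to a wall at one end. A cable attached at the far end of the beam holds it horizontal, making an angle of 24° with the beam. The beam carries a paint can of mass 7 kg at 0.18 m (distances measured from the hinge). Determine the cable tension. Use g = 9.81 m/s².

T ≈ 467 N

Choose the hinge as the axis so the unknown hinge reaction has zero arm there.
Beam weight: 38 × 9.81 = 372.8 N down at 1.8 m → arm 1.8 m, τ = 372.8 × 1.8 = 671 N·m clockwise.
Paint can: 7 × 9.81 = 68.67 N down at 0.18 m → arm 0.18 m, τ = 68.67 × 0.18 = 12.36 N·m clockwise.
Total clockwise load moment = 683.4 N·m.
The cable tension T acts at 3.6 m; only its component perpendicular to the beam, T sinθ, produces torque. sin 24° = 0.4067.
Balancing moments: T × 3.6 × 0.4067 = 683.4, giving T = 683.4 / 1.464 = 467 N.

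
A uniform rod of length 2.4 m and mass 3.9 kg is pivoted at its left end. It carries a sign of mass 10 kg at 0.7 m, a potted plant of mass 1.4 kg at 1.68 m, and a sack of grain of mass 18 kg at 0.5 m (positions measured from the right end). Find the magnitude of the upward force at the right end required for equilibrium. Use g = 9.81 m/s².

Choose the left end as the axis so the unknown pivot reaction has zero arm there.
Beam weight: 3.9 × 9.81 = 38.26 N down at 1.2 m → arm 1.2 m, τ = 38.26 × 1.2 = 45.91 N·m clockwise.
Sign: 10 × 9.81 = 98.1 N down at 0.7 m → arm 1.7 m, τ = 98.1 × 1.7 = 166.8 N·m clockwise.
Potted plant: 1.4 × 9.81 = 13.73 N down at 1.68 m → arm 0.72 m, τ = 13.73 × 0.72 = 9.886 N·m clockwise.
Sack of grain: 18 × 9.81 = 176.6 N down at 0.5 m → arm 1.9 m, τ = 176.6 × 1.9 = 335.5 N·m clockwise.
Net moment of the loads = 558.1 N·m clockwise.
The upward force F acts at the right end, arm 2.4 m, giving F × 2.4 counterclockwise.
Στ = 0 ⇒ F × 2.4 = 558.1 ⇒ F = 558.1 / 2.4 = 233 N.

F ≈ 233 N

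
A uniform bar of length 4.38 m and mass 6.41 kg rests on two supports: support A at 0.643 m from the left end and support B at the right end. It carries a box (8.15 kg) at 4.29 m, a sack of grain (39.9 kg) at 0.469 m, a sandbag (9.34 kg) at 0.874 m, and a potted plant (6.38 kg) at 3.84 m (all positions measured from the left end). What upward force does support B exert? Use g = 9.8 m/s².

About support A:
Beam weight: 6.41 × 9.8 = 62.82 N down at 2.19 m → arm 1.547 m, τ = 62.82 × 1.547 = 97.18 N·m clockwise.
Box: 8.15 × 9.8 = 79.87 N down at 4.29 m → arm 3.647 m, τ = 79.87 × 3.647 = 291.3 N·m clockwise.
Sack of grain: 39.9 × 9.8 = 391 N down at 0.469 m → arm 0.174 m, τ = 391 × 0.174 = 68.03 N·m counterclockwise.
Sandbag: 9.34 × 9.8 = 91.53 N down at 0.874 m → arm 0.231 m, τ = 91.53 × 0.231 = 21.14 N·m clockwise.
Potted plant: 6.38 × 9.8 = 62.52 N down at 3.84 m → arm 3.197 m, τ = 62.52 × 3.197 = 199.9 N·m clockwise.
Net load moment about support A = 541.5 N·m clockwise.
Reaction R at support B is upward at 4.38 m, arm 3.737 m → moment R × 3.737 counterclockwise.
For rotational equilibrium, R × 3.737 = 541.5, so R = 145 N.

R_B ≈ 145 N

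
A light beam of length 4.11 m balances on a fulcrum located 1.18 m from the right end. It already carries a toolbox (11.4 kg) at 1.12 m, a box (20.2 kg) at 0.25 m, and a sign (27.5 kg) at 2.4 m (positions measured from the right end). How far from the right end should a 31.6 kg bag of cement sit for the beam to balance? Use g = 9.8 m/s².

Take moments about the fulcrum (at 1.18 m from the right end).
Toolbox: 11.4 × 9.8 = 111.7 N down at 1.12 m → arm 0.06 m, τ = 111.7 × 0.06 = 6.702 N·m clockwise.
Box: 20.2 × 9.8 = 198 N down at 0.25 m → arm 0.93 m, τ = 198 × 0.93 = 184.1 N·m clockwise.
Sign: 27.5 × 9.8 = 269.5 N down at 2.4 m → arm 1.22 m, τ = 269.5 × 1.22 = 328.8 N·m counterclockwise.
Net moment of existing loads = 138 N·m counterclockwise.
The bag of cement weighs 31.6 × 9.8 = 309.7 N and must supply an equal clockwise moment, so its lever arm about the fulcrum is 138 / 309.7 = 0.446 m.
That puts it at 1.18 − 0.446 = 0.734 m from the right end.

x ≈ 0.734 m from the right end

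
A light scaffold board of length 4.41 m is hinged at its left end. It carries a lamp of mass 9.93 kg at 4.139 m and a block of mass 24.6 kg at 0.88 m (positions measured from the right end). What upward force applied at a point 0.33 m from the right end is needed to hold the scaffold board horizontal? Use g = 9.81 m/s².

F ≈ 215 N

Sum moments about the left end (the unknown pivot reaction has zero arm there).
Lamp: 9.93 × 9.81 = 97.41 N down at 4.139 m → arm 0.271 m, τ = 97.41 × 0.271 = 26.4 N·m clockwise.
Block: 24.6 × 9.81 = 241.3 N down at 0.88 m → arm 3.53 m, τ = 241.3 × 3.53 = 851.8 N·m clockwise.
Net moment of the loads = 878.2 N·m clockwise.
The upward force F acts at a point 0.33 m from the right end, arm 4.08 m, giving F × 4.08 counterclockwise.
Στ = 0 ⇒ F × 4.08 = 878.2 ⇒ F = 878.2 / 4.08 = 215 N.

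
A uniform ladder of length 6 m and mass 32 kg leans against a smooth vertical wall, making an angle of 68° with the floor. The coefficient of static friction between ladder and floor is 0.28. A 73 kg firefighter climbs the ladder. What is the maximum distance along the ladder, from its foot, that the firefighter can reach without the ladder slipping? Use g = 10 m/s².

Taking torques about the foot of the ladder:
Ladder weight 32×10 = 320 N acts at 3 m along the ladder; its horizontal arm is 3·cos68° = 1.124 m → τ = 359.7 N·m clockwise.
Firefighter weight 73×10 = 730 N at distance d → arm d·cos68° → τ = 730·d·0.3746 clockwise.
Wall normal N at the top has arm L sinθ = 5.563 m counterclockwise, so Στ = 0 gives N·5.563 = 359.7 + 273.5·d.
ΣFy = 0 ⇒ N_floor = 1050 N, so the maximum friction is μ_s·N_floor = 0.28×1050 = 294 N. ΣFx = 0 ⇒ N_wall = f, so at the slipping point N = 294 N.
Substituting: 294×5.563 = 359.7 + 273.5·d ⇒ d = (1636 − 359.7) / 273.5 = 4.67 m.

d ≈ 4.67 m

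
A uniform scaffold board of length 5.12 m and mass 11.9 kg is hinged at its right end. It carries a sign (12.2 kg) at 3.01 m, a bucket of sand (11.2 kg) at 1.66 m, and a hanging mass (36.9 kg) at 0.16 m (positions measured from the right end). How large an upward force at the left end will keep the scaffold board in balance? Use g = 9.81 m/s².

About the right end:
Beam weight: 11.9 × 9.81 = 116.7 N down at 2.56 m → arm 2.56 m, τ = 116.7 × 2.56 = 298.8 N·m counterclockwise.
Sign: 12.2 × 9.81 = 119.7 N down at 3.01 m → arm 3.01 m, τ = 119.7 × 3.01 = 360.3 N·m counterclockwise.
Bucket of sand: 11.2 × 9.81 = 109.9 N down at 1.66 m → arm 1.66 m, τ = 109.9 × 1.66 = 182.4 N·m counterclockwise.
Hanging mass: 36.9 × 9.81 = 362 N down at 0.16 m → arm 0.16 m, τ = 362 × 0.16 = 57.92 N·m counterclockwise.
Net moment of the loads = 899.4 N·m counterclockwise.
The upward force F acts at the left end, arm 5.12 m, giving F × 5.12 clockwise.
For rotational equilibrium, F × 5.12 = 899.4, so F = 899.4 / 5.12 = 176 N.

F ≈ 176 N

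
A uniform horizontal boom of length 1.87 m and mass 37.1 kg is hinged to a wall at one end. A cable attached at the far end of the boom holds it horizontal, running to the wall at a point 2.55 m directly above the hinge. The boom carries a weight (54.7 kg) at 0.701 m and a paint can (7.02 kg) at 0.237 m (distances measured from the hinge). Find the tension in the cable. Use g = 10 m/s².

About the hinge:
Beam weight: 37.1 × 10 = 371 N down at 0.935 m → arm 0.935 m, τ = 371 × 0.935 = 346.9 N·m clockwise.
Weight: 54.7 × 10 = 547 N down at 0.701 m → arm 0.701 m, τ = 547 × 0.701 = 383.4 N·m clockwise.
Paint can: 7.02 × 10 = 70.2 N down at 0.237 m → arm 0.237 m, τ = 70.2 × 0.237 = 16.64 N·m clockwise.
Total clockwise load moment = 746.9 N·m.
The cable tension T acts at 1.87 m; only its component perpendicular to the boom, T sinθ, produces torque. sinθ = h/√(h²+d²) = 2.55/√(2.55²+1.87²) = 0.8064.
Balancing moments: T × 1.87 × 0.8064 = 746.9, giving T = 746.9 / 1.508 = 495 N.

T ≈ 495 N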